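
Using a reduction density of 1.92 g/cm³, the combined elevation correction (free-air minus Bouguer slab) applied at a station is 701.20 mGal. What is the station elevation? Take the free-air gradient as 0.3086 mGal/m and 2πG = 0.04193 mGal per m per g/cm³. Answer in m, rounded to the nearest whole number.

3074

Combined gradient = 0.3086 − 0.04193 × 1.92 = 0.2280944 mGal/m
h = 701.20 / 0.2280944 = 3074.17 m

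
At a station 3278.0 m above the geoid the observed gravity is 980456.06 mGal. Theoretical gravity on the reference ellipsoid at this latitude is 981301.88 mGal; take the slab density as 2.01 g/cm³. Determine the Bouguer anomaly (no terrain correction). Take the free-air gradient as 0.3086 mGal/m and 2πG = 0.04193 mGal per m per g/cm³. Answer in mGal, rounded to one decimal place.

-110.5

Free-air correction = 0.3086 × 3278.0 = 1011.59 mGal
Free-air anomaly = 980456.06 − 981301.88 + (1011.59) = 165.77 mGal
Bouguer slab correction = 0.04193 × 2.01 × 3278.0 = 276.27 mGal
Simple Bouguer anomaly = 165.77 − (276.27) = -110.50 mGal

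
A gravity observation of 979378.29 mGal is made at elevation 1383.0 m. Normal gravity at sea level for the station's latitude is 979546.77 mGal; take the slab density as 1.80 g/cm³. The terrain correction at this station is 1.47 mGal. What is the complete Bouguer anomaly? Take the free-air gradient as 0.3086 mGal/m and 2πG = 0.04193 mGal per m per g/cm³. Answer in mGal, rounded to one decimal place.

155.4

Free-air correction = 0.3086 × 1383.0 = 426.79 mGal
Free-air anomaly = 979378.29 − 979546.77 + (426.79) = 258.31 mGal
Bouguer slab correction = 0.04193 × 1.80 × 1383.0 = 104.38 mGal
Simple Bouguer anomaly = 258.31 − (104.38) = 153.93 mGal
Complete Bouguer anomaly = 153.93 + 1.47 = 155.40 mGal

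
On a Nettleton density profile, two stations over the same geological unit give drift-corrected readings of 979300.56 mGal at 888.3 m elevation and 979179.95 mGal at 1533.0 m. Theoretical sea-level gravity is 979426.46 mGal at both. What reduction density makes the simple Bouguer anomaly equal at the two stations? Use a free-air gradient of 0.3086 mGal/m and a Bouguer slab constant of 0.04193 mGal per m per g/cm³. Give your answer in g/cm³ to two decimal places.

2.90

Δg_obs = 979179.95 − 979300.56 = -120.61 mGal over Δh = 1533.0 − 888.3 = 644.7 m
Equal Bouguer anomalies ⇒ Δg_obs + (0.3086 − 0.04193ρ)·Δh = 0
0.3086 − 0.04193ρ = −Δg_obs/Δh = 0.18708
ρ = (0.3086 − 0.18708) / 0.04193 = 2.90 g/cm³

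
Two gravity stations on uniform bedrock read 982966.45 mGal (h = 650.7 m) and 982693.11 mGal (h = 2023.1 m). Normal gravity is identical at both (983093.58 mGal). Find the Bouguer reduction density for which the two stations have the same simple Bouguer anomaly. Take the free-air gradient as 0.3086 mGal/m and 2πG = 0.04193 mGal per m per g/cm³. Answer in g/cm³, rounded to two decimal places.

Δg_obs = 982693.11 − 982966.45 = -273.34 mGal over Δh = 2023.1 − 650.7 = 1372.4 m
Equal Bouguer anomalies ⇒ Δg_obs + (0.3086 − 0.04193ρ)·Δh = 0
0.3086 − 0.04193ρ = −Δg_obs/Δh = 0.19917
ρ = (0.3086 − 0.19917) / 0.04193 = 2.61 g/cm³

2.61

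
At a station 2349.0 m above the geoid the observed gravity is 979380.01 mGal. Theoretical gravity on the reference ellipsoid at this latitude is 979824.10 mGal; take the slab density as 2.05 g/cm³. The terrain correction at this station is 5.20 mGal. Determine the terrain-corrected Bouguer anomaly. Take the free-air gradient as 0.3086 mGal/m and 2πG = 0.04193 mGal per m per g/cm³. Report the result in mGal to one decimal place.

Free-air correction = 0.3086 × 2349.0 = 724.90 mGal
Free-air anomaly = 979380.01 − 979824.10 + (724.90) = 280.81 mGal
Bouguer slab correction = 0.04193 × 2.05 × 2349.0 = 201.91 mGal
Simple Bouguer anomaly = 280.81 − (201.91) = 78.90 mGal
Complete Bouguer anomaly = 78.90 + 5.20 = 84.10 mGal

84.1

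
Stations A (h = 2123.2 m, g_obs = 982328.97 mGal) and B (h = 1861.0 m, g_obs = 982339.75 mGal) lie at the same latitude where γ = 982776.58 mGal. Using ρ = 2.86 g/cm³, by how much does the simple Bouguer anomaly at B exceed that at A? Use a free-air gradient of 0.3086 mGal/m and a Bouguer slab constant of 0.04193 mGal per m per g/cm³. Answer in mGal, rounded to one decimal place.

Δg_SB(A) = 982328.97 − 982776.58 + 0.3086×2123.2 − 0.04193×2.86×2123.2 = -47.00 mGal
Δg_SB(B) = 982339.75 − 982776.58 + 0.3086×1861.0 − 0.04193×2.86×1861.0 = -85.70 mGal
Difference = -85.70 − (-47.00) = -38.70 mGal

-38.7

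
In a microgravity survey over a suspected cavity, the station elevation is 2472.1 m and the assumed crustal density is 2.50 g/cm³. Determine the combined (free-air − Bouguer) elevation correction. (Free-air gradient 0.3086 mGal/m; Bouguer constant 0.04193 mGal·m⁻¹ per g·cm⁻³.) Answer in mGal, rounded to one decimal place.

Combined gradient = 0.3086 − 0.04193 × 2.50 = 0.2037750 mGal/m
Combined elevation correction = 0.2037750 × 2472.1 = 503.8 mGal

503.8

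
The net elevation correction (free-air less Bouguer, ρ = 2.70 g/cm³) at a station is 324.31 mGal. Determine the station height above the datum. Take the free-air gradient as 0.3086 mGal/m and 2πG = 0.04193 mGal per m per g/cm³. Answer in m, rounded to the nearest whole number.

Combined gradient = 0.3086 − 0.04193 × 2.70 = 0.1953890 mGal/m
h = 324.31 / 0.1953890 = 1659.82 m

1660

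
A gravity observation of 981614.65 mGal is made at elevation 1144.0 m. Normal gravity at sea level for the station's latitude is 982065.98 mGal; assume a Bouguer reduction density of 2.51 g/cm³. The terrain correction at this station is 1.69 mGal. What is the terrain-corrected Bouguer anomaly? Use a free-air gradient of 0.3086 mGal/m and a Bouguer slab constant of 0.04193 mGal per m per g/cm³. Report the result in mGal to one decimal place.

Free-air correction = 0.3086 × 1144.0 = 353.04 mGal
Free-air anomaly = 981614.65 − 982065.98 + (353.04) = -98.29 mGal
Bouguer slab correction = 0.04193 × 2.51 × 1144.0 = 120.40 mGal
Simple Bouguer anomaly = -98.29 − (120.40) = -218.69 mGal
Complete Bouguer anomaly = -218.69 + 1.69 = -217.00 mGal

-217.0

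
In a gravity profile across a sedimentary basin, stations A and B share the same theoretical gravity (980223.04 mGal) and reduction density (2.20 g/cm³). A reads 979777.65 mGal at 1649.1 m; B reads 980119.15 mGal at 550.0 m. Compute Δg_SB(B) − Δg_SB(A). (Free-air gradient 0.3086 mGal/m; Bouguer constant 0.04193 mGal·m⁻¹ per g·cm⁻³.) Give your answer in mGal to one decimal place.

Δg_SB(A) = 979777.65 − 980223.04 + 0.3086×1649.1 − 0.04193×2.20×1649.1 = -88.60 mGal
Δg_SB(B) = 980119.15 − 980223.04 + 0.3086×550.0 − 0.04193×2.20×550.0 = 15.10 mGal
Difference = 15.10 − (-88.60) = 103.70 mGal

103.7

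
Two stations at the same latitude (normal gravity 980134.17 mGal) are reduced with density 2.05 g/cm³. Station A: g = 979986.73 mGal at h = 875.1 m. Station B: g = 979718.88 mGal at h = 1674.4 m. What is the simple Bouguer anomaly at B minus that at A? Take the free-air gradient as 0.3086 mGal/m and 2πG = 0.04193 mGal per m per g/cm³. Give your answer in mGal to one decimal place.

Δg_SB(A) = 979986.73 − 980134.17 + 0.3086×875.1 − 0.04193×2.05×875.1 = 47.40 mGal
Δg_SB(B) = 979718.88 − 980134.17 + 0.3086×1674.4 − 0.04193×2.05×1674.4 = -42.50 mGal
Difference = -42.50 − (47.40) = -89.90 mGal

-89.9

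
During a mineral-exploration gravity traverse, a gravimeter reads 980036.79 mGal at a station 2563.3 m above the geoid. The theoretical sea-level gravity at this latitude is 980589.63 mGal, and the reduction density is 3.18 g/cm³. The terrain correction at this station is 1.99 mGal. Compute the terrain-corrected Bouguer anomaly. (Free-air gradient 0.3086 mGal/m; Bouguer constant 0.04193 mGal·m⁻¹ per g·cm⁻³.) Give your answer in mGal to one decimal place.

-101.6

Free-air correction = 0.3086 × 2563.3 = 791.03 mGal
Free-air anomaly = 980036.79 − 980589.63 + (791.03) = 238.19 mGal
Bouguer slab correction = 0.04193 × 3.18 × 2563.3 = 341.78 mGal
Simple Bouguer anomaly = 238.19 − (341.78) = -103.59 mGal
Complete Bouguer anomaly = -103.59 + 1.99 = -101.60 mGal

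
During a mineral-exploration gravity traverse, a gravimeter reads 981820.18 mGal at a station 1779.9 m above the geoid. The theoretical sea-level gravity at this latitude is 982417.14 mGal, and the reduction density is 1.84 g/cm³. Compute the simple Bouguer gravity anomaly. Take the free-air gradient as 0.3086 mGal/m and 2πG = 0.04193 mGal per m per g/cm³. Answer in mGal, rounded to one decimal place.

-185.0

Free-air correction = 0.3086 × 1779.9 = 549.28 mGal
Free-air anomaly = 981820.18 − 982417.14 + (549.28) = -47.68 mGal
Bouguer slab correction = 0.04193 × 1.84 × 1779.9 = 137.32 mGal
Simple Bouguer anomaly = -47.68 − (137.32) = -185.00 mGal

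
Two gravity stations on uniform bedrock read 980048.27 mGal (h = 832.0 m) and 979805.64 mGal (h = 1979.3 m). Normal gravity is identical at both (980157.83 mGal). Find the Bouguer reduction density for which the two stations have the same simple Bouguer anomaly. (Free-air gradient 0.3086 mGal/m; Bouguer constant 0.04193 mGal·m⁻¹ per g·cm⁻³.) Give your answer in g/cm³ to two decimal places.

2.32

Δg_obs = 979805.64 − 980048.27 = -242.63 mGal over Δh = 1979.3 − 832.0 = 1147.3 m
Equal Bouguer anomalies ⇒ Δg_obs + (0.3086 − 0.04193ρ)·Δh = 0
0.3086 − 0.04193ρ = −Δg_obs/Δh = 0.21148
ρ = (0.3086 − 0.21148) / 0.04193 = 2.32 g/cm³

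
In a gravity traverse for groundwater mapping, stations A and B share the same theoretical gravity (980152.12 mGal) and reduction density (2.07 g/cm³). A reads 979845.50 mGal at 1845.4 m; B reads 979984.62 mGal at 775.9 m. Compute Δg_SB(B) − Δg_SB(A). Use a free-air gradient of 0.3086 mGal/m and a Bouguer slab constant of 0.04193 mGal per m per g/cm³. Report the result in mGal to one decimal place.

Δg_SB(A) = 979845.50 − 980152.12 + 0.3086×1845.4 − 0.04193×2.07×1845.4 = 102.70 mGal
Δg_SB(B) = 979984.62 − 980152.12 + 0.3086×775.9 − 0.04193×2.07×775.9 = 4.60 mGal
Difference = 4.60 − (102.70) = -98.10 mGal

-98.1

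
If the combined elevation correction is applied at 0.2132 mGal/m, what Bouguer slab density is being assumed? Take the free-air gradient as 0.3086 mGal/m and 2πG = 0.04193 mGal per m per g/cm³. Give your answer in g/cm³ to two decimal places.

2.28

0.2132 = 0.3086 − 0.04193 × ρ
ρ = (0.3086 − 0.2132) / 0.04193 = 2.28 g/cm³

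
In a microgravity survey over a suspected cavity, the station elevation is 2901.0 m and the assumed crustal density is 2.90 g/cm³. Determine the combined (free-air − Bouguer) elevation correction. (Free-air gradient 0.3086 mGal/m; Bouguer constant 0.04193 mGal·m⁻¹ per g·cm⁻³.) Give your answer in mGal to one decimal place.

542.5

Combined gradient = 0.3086 − 0.04193 × 2.90 = 0.1870030 mGal/m
Combined elevation correction = 0.1870030 × 2901.0 = 542.5 mGal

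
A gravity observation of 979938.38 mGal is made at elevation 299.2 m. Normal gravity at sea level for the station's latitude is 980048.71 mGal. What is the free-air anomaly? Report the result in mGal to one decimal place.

Free-air correction = 0.3086 × 299.2 = 92.33 mGal
Free-air anomaly = 979938.38 − 980048.71 + (92.33) = -18.00 mGal

-18.0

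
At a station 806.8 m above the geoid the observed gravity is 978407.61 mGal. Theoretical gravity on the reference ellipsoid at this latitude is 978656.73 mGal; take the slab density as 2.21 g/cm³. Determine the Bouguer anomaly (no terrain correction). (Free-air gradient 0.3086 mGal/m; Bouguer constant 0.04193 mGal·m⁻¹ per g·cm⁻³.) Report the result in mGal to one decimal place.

-74.9

Free-air correction = 0.3086 × 806.8 = 248.98 mGal
Free-air anomaly = 978407.61 − 978656.73 + (248.98) = -0.14 mGal
Bouguer slab correction = 0.04193 × 2.21 × 806.8 = 74.76 mGal
Simple Bouguer anomaly = -0.14 − (74.76) = -74.90 mGal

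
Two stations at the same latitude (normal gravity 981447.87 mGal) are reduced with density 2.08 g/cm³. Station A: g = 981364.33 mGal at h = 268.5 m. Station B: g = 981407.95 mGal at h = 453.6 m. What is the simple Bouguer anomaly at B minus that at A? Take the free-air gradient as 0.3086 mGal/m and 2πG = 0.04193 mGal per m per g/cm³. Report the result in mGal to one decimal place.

Δg_SB(A) = 981364.33 − 981447.87 + 0.3086×268.5 − 0.04193×2.08×268.5 = -24.10 mGal
Δg_SB(B) = 981407.95 − 981447.87 + 0.3086×453.6 − 0.04193×2.08×453.6 = 60.50 mGal
Difference = 60.50 − (-24.10) = 84.60 mGal

84.6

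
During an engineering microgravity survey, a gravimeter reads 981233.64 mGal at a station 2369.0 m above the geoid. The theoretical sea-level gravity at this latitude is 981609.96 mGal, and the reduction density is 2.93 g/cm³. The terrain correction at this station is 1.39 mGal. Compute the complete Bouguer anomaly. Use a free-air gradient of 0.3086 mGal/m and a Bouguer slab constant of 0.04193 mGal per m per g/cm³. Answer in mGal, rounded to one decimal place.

Free-air correction = 0.3086 × 2369.0 = 731.07 mGal
Free-air anomaly = 981233.64 − 981609.96 + (731.07) = 354.75 mGal
Bouguer slab correction = 0.04193 × 2.93 × 2369.0 = 291.04 mGal
Simple Bouguer anomaly = 354.75 − (291.04) = 63.71 mGal
Complete Bouguer anomaly = 63.71 + 1.39 = 65.10 mGal

65.1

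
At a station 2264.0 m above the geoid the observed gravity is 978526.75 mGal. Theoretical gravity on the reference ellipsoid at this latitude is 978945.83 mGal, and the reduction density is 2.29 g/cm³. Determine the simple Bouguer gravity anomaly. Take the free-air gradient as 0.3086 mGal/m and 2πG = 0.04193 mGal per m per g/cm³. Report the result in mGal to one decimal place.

62.2

Free-air correction = 0.3086 × 2264.0 = 698.67 mGal
Free-air anomaly = 978526.75 − 978945.83 + (698.67) = 279.59 mGal
Bouguer slab correction = 0.04193 × 2.29 × 2264.0 = 217.39 mGal
Simple Bouguer anomaly = 279.59 − (217.39) = 62.20 mGal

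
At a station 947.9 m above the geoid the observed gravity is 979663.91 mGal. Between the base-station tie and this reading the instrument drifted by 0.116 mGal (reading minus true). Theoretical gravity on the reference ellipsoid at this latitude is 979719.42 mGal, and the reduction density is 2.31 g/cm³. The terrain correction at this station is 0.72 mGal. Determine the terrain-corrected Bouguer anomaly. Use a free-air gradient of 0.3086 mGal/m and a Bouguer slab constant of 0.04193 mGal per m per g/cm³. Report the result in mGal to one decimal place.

145.8

Drift-corrected reading = 979663.91 − (0.116) = 979663.794 mGal
Free-air correction = 0.3086 × 947.9 = 292.52 mGal
Free-air anomaly = 979663.794 − 979719.42 + (292.52) = 236.894 mGal
Bouguer slab correction = 0.04193 × 2.31 × 947.9 = 91.81 mGal
Simple Bouguer anomaly = 236.894 − (91.81) = 145.084 mGal
Complete Bouguer anomaly = 145.084 + 0.72 = 145.804 mGal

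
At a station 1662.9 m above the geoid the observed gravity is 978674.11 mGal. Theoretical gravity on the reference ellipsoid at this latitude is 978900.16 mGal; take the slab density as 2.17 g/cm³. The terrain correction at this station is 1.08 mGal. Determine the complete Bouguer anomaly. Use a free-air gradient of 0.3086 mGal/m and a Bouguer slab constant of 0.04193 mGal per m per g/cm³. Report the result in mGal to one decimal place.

136.9

Free-air correction = 0.3086 × 1662.9 = 513.17 mGal
Free-air anomaly = 978674.11 − 978900.16 + (513.17) = 287.12 mGal
Bouguer slab correction = 0.04193 × 2.17 × 1662.9 = 151.30 mGal
Simple Bouguer anomaly = 287.12 − (151.30) = 135.82 mGal
Complete Bouguer anomaly = 135.82 + 1.08 = 136.90 mGal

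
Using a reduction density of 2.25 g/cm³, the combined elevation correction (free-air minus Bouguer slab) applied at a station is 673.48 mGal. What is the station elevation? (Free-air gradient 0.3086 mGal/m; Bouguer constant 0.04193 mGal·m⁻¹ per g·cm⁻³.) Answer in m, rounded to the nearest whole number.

Combined gradient = 0.3086 − 0.04193 × 2.25 = 0.2142575 mGal/m
h = 673.48 / 0.2142575 = 3143.32 m

3143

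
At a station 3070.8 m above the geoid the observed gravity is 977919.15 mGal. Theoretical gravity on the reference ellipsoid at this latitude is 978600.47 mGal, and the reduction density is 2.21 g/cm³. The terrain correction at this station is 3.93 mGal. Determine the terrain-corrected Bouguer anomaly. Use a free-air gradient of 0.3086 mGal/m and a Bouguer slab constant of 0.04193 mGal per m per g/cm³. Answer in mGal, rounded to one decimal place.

-14.3

Free-air correction = 0.3086 × 3070.8 = 947.65 mGal
Free-air anomaly = 977919.15 − 978600.47 + (947.65) = 266.33 mGal
Bouguer slab correction = 0.04193 × 2.21 × 3070.8 = 284.56 mGal
Simple Bouguer anomaly = 266.33 − (284.56) = -18.23 mGal
Complete Bouguer anomaly = -18.23 + 3.93 = -14.30 mGal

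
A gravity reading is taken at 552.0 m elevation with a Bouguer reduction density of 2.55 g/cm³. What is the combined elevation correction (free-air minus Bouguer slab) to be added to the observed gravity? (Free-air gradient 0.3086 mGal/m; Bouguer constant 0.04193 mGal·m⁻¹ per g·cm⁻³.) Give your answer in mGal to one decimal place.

111.3

Combined gradient = 0.3086 − 0.04193 × 2.55 = 0.2016785 mGal/m
Combined elevation correction = 0.2016785 × 552.0 = 111.3 mGal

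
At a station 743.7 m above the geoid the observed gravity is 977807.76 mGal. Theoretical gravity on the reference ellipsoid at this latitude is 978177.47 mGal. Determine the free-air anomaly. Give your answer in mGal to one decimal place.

-140.2

Free-air correction = 0.3086 × 743.7 = 229.51 mGal
Free-air anomaly = 977807.76 − 978177.47 + (229.51) = -140.20 mGal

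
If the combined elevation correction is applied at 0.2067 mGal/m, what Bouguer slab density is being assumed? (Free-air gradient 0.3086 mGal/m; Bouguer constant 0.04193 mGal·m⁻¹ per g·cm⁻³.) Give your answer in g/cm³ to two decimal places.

0.2067 = 0.3086 − 0.04193 × ρ
ρ = (0.3086 − 0.2067) / 0.04193 = 2.43 g/cm³

2.43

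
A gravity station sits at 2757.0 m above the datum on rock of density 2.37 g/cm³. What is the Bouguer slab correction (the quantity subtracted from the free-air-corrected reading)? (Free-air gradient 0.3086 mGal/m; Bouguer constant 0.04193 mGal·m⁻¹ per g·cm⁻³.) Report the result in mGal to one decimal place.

Bouguer slab correction = 0.04193 × 2.37 × 2757.0 = 274.0 mGal

274.0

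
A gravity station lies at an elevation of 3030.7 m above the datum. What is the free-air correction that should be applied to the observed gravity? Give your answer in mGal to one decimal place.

Free-air correction = 0.3086 × 3030.7 = 935.3 mGal

935.3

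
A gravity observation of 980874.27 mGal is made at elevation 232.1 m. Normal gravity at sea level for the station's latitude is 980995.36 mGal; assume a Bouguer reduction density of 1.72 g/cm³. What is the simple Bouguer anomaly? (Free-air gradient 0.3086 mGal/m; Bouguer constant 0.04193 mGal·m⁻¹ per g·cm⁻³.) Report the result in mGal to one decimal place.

Free-air correction = 0.3086 × 232.1 = 71.63 mGal
Free-air anomaly = 980874.27 − 980995.36 + (71.63) = -49.46 mGal
Bouguer slab correction = 0.04193 × 1.72 × 232.1 = 16.74 mGal
Simple Bouguer anomaly = -49.46 − (16.74) = -66.20 mGal

-66.2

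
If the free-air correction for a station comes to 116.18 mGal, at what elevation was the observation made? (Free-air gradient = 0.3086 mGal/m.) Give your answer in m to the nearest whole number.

h = 116.18 / 0.3086 = 376.47 m

376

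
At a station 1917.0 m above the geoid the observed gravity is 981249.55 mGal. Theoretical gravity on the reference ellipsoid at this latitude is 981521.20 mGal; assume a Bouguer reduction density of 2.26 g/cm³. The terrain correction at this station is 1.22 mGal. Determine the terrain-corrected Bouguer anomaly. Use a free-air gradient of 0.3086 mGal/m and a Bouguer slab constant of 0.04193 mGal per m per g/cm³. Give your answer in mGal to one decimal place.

139.5

Free-air correction = 0.3086 × 1917.0 = 591.59 mGal
Free-air anomaly = 981249.55 − 981521.20 + (591.59) = 319.94 mGal
Bouguer slab correction = 0.04193 × 2.26 × 1917.0 = 181.66 mGal
Simple Bouguer anomaly = 319.94 − (181.66) = 138.28 mGal
Complete Bouguer anomaly = 138.28 + 1.22 = 139.50 mGal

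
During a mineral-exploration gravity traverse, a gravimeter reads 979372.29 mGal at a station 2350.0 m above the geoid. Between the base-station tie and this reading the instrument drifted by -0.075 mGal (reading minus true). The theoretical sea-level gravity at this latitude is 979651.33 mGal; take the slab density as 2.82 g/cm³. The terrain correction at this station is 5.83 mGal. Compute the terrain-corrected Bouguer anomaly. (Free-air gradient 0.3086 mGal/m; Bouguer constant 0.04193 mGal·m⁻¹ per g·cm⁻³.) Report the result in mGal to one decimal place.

174.2

Drift-corrected reading = 979372.29 − (-0.075) = 979372.365 mGal
Free-air correction = 0.3086 × 2350.0 = 725.21 mGal
Free-air anomaly = 979372.365 − 979651.33 + (725.21) = 446.245 mGal
Bouguer slab correction = 0.04193 × 2.82 × 2350.0 = 277.87 mGal
Simple Bouguer anomaly = 446.245 − (277.87) = 168.375 mGal
Complete Bouguer anomaly = 168.375 + 5.83 = 174.205 mGal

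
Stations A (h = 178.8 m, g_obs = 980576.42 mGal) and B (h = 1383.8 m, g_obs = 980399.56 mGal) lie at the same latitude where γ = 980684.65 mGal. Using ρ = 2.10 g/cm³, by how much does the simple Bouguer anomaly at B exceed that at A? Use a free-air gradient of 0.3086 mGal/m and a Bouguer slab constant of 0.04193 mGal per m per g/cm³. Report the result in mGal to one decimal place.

Δg_SB(A) = 980576.42 − 980684.65 + 0.3086×178.8 − 0.04193×2.10×178.8 = -68.80 mGal
Δg_SB(B) = 980399.56 − 980684.65 + 0.3086×1383.8 − 0.04193×2.10×1383.8 = 20.10 mGal
Difference = 20.10 − (-68.80) = 88.90 mGal

88.9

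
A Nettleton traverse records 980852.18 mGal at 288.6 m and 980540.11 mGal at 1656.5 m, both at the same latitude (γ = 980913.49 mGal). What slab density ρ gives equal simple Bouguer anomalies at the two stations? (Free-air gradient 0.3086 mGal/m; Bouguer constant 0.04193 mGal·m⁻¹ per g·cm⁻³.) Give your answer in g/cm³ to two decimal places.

1.92

Δg_obs = 980540.11 − 980852.18 = -312.07 mGal over Δh = 1656.5 − 288.6 = 1367.9 m
Equal Bouguer anomalies ⇒ Δg_obs + (0.3086 − 0.04193ρ)·Δh = 0
0.3086 − 0.04193ρ = −Δg_obs/Δh = 0.22814
ρ = (0.3086 − 0.22814) / 0.04193 = 1.92 g/cm³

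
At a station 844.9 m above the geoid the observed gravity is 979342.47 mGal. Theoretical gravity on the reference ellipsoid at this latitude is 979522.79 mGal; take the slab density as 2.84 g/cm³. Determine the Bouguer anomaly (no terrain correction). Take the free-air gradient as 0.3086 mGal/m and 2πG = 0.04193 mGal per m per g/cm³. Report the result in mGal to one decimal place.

Free-air correction = 0.3086 × 844.9 = 260.74 mGal
Free-air anomaly = 979342.47 − 979522.79 + (260.74) = 80.42 mGal
Bouguer slab correction = 0.04193 × 2.84 × 844.9 = 100.61 mGal
Simple Bouguer anomaly = 80.42 − (100.61) = -20.19 mGal

-20.2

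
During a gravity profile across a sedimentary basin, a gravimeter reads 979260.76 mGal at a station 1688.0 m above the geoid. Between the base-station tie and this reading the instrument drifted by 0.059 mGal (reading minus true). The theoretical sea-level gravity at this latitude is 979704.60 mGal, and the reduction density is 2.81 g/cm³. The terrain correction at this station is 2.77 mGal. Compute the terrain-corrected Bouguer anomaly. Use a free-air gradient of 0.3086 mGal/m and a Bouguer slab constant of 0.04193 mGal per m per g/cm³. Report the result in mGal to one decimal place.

-119.1

Drift-corrected reading = 979260.76 − (0.059) = 979260.701 mGal
Free-air correction = 0.3086 × 1688.0 = 520.92 mGal
Free-air anomaly = 979260.701 − 979704.60 + (520.92) = 77.021 mGal
Bouguer slab correction = 0.04193 × 2.81 × 1688.0 = 198.89 mGal
Simple Bouguer anomaly = 77.021 − (198.89) = -121.869 mGal
Complete Bouguer anomaly = -121.869 + 2.77 = -119.099 mGal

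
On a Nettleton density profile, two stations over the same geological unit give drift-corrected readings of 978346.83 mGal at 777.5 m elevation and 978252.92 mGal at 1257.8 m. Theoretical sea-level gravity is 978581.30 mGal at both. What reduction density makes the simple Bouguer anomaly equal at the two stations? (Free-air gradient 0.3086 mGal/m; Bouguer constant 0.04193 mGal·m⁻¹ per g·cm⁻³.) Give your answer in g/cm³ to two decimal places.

2.70

Δg_obs = 978252.92 − 978346.83 = -93.91 mGal over Δh = 1257.8 − 777.5 = 480.3 m
Equal Bouguer anomalies ⇒ Δg_obs + (0.3086 − 0.04193ρ)·Δh = 0
0.3086 − 0.04193ρ = −Δg_obs/Δh = 0.19552
ρ = (0.3086 − 0.19552) / 0.04193 = 2.70 g/cm³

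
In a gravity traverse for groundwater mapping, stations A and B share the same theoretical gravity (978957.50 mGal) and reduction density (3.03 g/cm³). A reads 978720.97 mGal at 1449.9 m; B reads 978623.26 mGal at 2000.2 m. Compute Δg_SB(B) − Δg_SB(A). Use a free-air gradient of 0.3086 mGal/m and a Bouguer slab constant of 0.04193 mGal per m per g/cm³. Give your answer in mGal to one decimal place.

2.2

Δg_SB(A) = 978720.97 − 978957.50 + 0.3086×1449.9 − 0.04193×3.03×1449.9 = 26.70 mGal
Δg_SB(B) = 978623.26 − 978957.50 + 0.3086×2000.2 − 0.04193×3.03×2000.2 = 28.90 mGal
Difference = 28.90 − (26.70) = 2.20 mGal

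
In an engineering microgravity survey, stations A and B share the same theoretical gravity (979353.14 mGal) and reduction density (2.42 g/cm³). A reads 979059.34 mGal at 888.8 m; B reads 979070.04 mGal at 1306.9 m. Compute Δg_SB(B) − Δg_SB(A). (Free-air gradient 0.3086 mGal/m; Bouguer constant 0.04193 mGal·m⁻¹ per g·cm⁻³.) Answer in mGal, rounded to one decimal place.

97.3

Δg_SB(A) = 979059.34 − 979353.14 + 0.3086×888.8 − 0.04193×2.42×888.8 = -109.70 mGal
Δg_SB(B) = 979070.04 − 979353.14 + 0.3086×1306.9 − 0.04193×2.42×1306.9 = -12.40 mGal
Difference = -12.40 − (-109.70) = 97.30 mGal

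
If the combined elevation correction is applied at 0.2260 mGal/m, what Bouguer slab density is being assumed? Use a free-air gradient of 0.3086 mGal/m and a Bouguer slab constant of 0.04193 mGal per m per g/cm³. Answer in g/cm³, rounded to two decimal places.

1.97

0.2260 = 0.3086 − 0.04193 × ρ
ρ = (0.3086 − 0.2260) / 0.04193 = 1.97 g/cm³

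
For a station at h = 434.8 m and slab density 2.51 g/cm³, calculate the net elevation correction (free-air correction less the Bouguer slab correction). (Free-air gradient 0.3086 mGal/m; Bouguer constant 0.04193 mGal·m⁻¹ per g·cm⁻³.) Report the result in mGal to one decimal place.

Combined gradient = 0.3086 − 0.04193 × 2.51 = 0.2033557 mGal/m
Combined elevation correction = 0.2033557 × 434.8 = 88.4 mGal

88.4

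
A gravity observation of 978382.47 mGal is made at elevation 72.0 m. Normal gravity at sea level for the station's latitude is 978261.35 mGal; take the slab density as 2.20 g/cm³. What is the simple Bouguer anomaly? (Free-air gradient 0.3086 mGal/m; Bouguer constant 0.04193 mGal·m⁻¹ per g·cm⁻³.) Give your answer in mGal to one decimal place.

136.7

Free-air correction = 0.3086 × 72.0 = 22.22 mGal
Free-air anomaly = 978382.47 − 978261.35 + (22.22) = 143.34 mGal
Bouguer slab correction = 0.04193 × 2.20 × 72.0 = 6.64 mGal
Simple Bouguer anomaly = 143.34 − (6.64) = 136.70 mGal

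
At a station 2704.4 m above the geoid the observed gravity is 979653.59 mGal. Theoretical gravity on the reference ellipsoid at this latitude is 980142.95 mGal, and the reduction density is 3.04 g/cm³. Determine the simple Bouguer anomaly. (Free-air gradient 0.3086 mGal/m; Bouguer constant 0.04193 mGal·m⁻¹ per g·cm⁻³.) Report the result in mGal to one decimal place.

0.5

Free-air correction = 0.3086 × 2704.4 = 834.58 mGal
Free-air anomaly = 979653.59 − 980142.95 + (834.58) = 345.22 mGal
Bouguer slab correction = 0.04193 × 3.04 × 2704.4 = 344.72 mGal
Simple Bouguer anomaly = 345.22 − (344.72) = 0.50 mGal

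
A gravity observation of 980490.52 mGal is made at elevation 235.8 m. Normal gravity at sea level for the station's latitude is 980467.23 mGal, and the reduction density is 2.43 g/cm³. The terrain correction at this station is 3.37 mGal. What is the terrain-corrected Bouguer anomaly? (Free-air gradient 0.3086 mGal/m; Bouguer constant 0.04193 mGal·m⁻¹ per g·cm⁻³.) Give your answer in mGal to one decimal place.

75.4

Free-air correction = 0.3086 × 235.8 = 72.77 mGal
Free-air anomaly = 980490.52 − 980467.23 + (72.77) = 96.06 mGal
Bouguer slab correction = 0.04193 × 2.43 × 235.8 = 24.03 mGal
Simple Bouguer anomaly = 96.06 − (24.03) = 72.03 mGal
Complete Bouguer anomaly = 72.03 + 3.37 = 75.40 mGal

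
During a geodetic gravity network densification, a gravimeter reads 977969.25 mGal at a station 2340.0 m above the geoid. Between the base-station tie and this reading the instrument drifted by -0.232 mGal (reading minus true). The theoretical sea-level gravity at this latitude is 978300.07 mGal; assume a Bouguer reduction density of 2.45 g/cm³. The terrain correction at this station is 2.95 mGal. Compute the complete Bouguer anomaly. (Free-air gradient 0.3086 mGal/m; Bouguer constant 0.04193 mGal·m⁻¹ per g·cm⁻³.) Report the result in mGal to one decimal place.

154.1

Drift-corrected reading = 977969.25 − (-0.232) = 977969.482 mGal
Free-air correction = 0.3086 × 2340.0 = 722.12 mGal
Free-air anomaly = 977969.482 − 978300.07 + (722.12) = 391.532 mGal
Bouguer slab correction = 0.04193 × 2.45 × 2340.0 = 240.38 mGal
Simple Bouguer anomaly = 391.532 − (240.38) = 151.152 mGal
Complete Bouguer anomaly = 151.152 + 2.95 = 154.102 mGal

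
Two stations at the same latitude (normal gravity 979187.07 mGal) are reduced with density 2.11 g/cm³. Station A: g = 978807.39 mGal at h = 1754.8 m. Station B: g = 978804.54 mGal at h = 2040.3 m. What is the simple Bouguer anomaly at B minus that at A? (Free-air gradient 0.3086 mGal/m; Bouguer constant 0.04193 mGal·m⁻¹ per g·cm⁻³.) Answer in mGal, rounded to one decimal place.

Δg_SB(A) = 978807.39 − 979187.07 + 0.3086×1754.8 − 0.04193×2.11×1754.8 = 6.60 mGal
Δg_SB(B) = 978804.54 − 979187.07 + 0.3086×2040.3 − 0.04193×2.11×2040.3 = 66.60 mGal
Difference = 66.60 − (6.60) = 60.00 mGal

60.0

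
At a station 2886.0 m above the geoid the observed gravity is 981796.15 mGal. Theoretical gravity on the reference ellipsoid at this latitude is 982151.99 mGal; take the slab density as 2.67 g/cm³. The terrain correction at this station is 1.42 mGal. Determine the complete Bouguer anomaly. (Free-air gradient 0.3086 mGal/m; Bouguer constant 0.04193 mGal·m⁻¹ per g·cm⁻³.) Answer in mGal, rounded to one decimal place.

213.1

Free-air correction = 0.3086 × 2886.0 = 890.62 mGal
Free-air anomaly = 981796.15 − 982151.99 + (890.62) = 534.78 mGal
Bouguer slab correction = 0.04193 × 2.67 × 2886.0 = 323.10 mGal
Simple Bouguer anomaly = 534.78 − (323.10) = 211.68 mGal
Complete Bouguer anomaly = 211.68 + 1.42 = 213.10 mGal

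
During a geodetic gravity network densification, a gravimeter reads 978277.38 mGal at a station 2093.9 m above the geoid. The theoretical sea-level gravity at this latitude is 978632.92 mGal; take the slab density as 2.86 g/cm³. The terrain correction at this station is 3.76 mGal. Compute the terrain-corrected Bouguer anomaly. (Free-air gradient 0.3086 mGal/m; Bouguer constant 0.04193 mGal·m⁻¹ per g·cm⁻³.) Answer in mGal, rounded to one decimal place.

43.3

Free-air correction = 0.3086 × 2093.9 = 646.18 mGal
Free-air anomaly = 978277.38 − 978632.92 + (646.18) = 290.64 mGal
Bouguer slab correction = 0.04193 × 2.86 × 2093.9 = 251.10 mGal
Simple Bouguer anomaly = 290.64 − (251.10) = 39.54 mGal
Complete Bouguer anomaly = 39.54 + 3.76 = 43.30 mGal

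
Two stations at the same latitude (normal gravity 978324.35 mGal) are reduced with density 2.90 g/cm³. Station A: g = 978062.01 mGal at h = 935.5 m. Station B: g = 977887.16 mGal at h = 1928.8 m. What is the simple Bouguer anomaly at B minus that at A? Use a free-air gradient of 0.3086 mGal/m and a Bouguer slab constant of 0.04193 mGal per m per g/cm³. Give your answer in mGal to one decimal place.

Δg_SB(A) = 978062.01 − 978324.35 + 0.3086×935.5 − 0.04193×2.90×935.5 = -87.40 mGal
Δg_SB(B) = 977887.16 − 978324.35 + 0.3086×1928.8 − 0.04193×2.90×1928.8 = -76.50 mGal
Difference = -76.50 − (-87.40) = 10.90 mGal

10.9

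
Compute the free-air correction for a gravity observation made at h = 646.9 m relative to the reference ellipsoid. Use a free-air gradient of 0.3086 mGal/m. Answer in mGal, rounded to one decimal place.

Free-air correction = 0.3086 × 646.9 = 199.6 mGal

199.6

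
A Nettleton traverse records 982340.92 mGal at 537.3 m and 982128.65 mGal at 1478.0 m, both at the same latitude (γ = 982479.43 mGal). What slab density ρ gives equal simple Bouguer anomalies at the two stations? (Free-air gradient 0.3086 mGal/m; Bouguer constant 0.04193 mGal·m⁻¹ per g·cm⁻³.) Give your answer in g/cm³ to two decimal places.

1.98

Δg_obs = 982128.65 − 982340.92 = -212.27 mGal over Δh = 1478.0 − 537.3 = 940.7 m
Equal Bouguer anomalies ⇒ Δg_obs + (0.3086 − 0.04193ρ)·Δh = 0
0.3086 − 0.04193ρ = −Δg_obs/Δh = 0.22565
ρ = (0.3086 − 0.22565) / 0.04193 = 1.98 g/cm³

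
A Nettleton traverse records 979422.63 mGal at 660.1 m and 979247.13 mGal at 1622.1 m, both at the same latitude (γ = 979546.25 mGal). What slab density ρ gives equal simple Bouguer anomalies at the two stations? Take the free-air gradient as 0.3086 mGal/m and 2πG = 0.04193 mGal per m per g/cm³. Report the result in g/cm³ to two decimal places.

3.01

Δg_obs = 979247.13 − 979422.63 = -175.50 mGal over Δh = 1622.1 − 660.1 = 962.0 m
Equal Bouguer anomalies ⇒ Δg_obs + (0.3086 − 0.04193ρ)·Δh = 0
0.3086 − 0.04193ρ = −Δg_obs/Δh = 0.18243
ρ = (0.3086 − 0.18243) / 0.04193 = 3.01 g/cm³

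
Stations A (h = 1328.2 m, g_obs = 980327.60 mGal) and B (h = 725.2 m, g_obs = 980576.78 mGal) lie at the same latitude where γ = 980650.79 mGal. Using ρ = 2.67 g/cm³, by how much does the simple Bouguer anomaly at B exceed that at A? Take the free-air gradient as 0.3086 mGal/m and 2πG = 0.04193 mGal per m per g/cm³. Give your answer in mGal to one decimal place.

130.6

Δg_SB(A) = 980327.60 − 980650.79 + 0.3086×1328.2 − 0.04193×2.67×1328.2 = -62.00 mGal
Δg_SB(B) = 980576.78 − 980650.79 + 0.3086×725.2 − 0.04193×2.67×725.2 = 68.60 mGal
Difference = 68.60 − (-62.00) = 130.60 mGal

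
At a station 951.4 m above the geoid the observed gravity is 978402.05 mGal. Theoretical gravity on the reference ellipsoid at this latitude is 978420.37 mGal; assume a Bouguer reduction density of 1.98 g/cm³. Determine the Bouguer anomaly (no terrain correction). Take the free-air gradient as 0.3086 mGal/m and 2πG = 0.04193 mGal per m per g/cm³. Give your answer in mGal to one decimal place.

196.3

Free-air correction = 0.3086 × 951.4 = 293.60 mGal
Free-air anomaly = 978402.05 − 978420.37 + (293.60) = 275.28 mGal
Bouguer slab correction = 0.04193 × 1.98 × 951.4 = 78.99 mGal
Simple Bouguer anomaly = 275.28 − (78.99) = 196.29 mGal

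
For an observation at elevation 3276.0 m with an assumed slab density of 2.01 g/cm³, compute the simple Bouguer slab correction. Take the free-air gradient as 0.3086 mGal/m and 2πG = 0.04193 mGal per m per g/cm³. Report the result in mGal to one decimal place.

Bouguer slab correction = 0.04193 × 2.01 × 3276.0 = 276.1 mGal

276.1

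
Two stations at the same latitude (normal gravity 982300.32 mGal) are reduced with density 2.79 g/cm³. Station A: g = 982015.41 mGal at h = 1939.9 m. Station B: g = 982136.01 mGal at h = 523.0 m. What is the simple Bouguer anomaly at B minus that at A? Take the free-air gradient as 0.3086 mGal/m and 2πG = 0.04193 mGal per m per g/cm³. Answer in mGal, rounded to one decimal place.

Δg_SB(A) = 982015.41 − 982300.32 + 0.3086×1939.9 − 0.04193×2.79×1939.9 = 86.80 mGal
Δg_SB(B) = 982136.01 − 982300.32 + 0.3086×523.0 − 0.04193×2.79×523.0 = -64.10 mGal
Difference = -64.10 − (86.80) = -150.90 mGal

-150.9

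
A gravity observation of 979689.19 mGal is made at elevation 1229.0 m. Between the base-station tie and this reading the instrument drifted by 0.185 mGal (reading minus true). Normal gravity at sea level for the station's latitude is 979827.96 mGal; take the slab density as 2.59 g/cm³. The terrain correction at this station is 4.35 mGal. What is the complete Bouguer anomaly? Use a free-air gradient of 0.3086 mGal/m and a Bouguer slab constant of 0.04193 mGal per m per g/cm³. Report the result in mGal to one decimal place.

111.2

Drift-corrected reading = 979689.19 − (0.185) = 979689.005 mGal
Free-air correction = 0.3086 × 1229.0 = 379.27 mGal
Free-air anomaly = 979689.005 − 979827.96 + (379.27) = 240.315 mGal
Bouguer slab correction = 0.04193 × 2.59 × 1229.0 = 133.47 mGal
Simple Bouguer anomaly = 240.315 − (133.47) = 106.845 mGal
Complete Bouguer anomaly = 106.845 + 4.35 = 111.195 mGal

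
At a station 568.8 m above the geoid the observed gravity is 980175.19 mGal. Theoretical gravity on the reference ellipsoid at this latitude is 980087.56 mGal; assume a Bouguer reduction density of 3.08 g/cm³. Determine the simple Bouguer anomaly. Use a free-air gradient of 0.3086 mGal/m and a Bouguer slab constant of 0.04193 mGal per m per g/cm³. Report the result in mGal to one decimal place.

189.7

Free-air correction = 0.3086 × 568.8 = 175.53 mGal
Free-air anomaly = 980175.19 − 980087.56 + (175.53) = 263.16 mGal
Bouguer slab correction = 0.04193 × 3.08 × 568.8 = 73.46 mGal
Simple Bouguer anomaly = 263.16 − (73.46) = 189.70 mGal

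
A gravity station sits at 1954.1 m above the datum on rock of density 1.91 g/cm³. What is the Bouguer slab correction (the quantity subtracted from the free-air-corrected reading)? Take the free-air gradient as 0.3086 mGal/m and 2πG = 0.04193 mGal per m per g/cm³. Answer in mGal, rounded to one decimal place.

156.5

Bouguer slab correction = 0.04193 × 1.91 × 1954.1 = 156.5 mGal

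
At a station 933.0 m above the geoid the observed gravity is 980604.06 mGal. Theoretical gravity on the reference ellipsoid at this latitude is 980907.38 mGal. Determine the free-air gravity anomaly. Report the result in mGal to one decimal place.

-15.4

Free-air correction = 0.3086 × 933.0 = 287.92 mGal
Free-air anomaly = 980604.06 − 980907.38 + (287.92) = -15.40 mGal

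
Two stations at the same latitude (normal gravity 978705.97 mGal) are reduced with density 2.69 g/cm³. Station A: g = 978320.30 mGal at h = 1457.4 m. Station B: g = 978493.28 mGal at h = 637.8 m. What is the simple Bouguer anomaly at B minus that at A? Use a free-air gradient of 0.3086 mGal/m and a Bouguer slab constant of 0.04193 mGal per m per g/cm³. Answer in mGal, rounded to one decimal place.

12.5

Δg_SB(A) = 978320.30 − 978705.97 + 0.3086×1457.4 − 0.04193×2.69×1457.4 = -100.30 mGal
Δg_SB(B) = 978493.28 − 978705.97 + 0.3086×637.8 − 0.04193×2.69×637.8 = -87.80 mGal
Difference = -87.80 − (-100.30) = 12.50 mGal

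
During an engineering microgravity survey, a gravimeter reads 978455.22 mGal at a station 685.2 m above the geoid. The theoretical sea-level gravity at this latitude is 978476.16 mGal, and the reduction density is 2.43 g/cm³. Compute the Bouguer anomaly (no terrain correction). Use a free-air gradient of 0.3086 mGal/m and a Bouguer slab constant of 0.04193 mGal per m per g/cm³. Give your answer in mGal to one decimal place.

Free-air correction = 0.3086 × 685.2 = 211.45 mGal
Free-air anomaly = 978455.22 − 978476.16 + (211.45) = 190.51 mGal
Bouguer slab correction = 0.04193 × 2.43 × 685.2 = 69.81 mGal
Simple Bouguer anomaly = 190.51 − (69.81) = 120.70 mGal

120.7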